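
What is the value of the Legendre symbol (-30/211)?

-1

First reduce: -30 ≡ 181 (mod 211).
Reciprocity: 181 ≡ 1 and 211 ≡ 3 (mod 4), so (181/211) = +(211/181).
Reduce top mod 181: now compute (30/181).
Pull out 2: since 181 ≡ 5 (mod 8), (2/181) = -1.
Reciprocity: 15 ≡ 3 and 181 ≡ 1 (mod 4), so (15/181) = +(181/15).
Reduce top mod 15: now compute (1/15).
Reached (1/15) = 1. Collecting the sign flips along the way, the symbol is -1.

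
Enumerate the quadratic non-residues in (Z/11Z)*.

Square k = 1,…,5 (k and 11−k give the same square):
1²=1, 2²=4, 3²=9, 4²≡5, 5²≡3 (mod 11).
The residues are {1, 3, 4, 5, 9}; the non-residues are the remaining 5 nonzero classes.

2,6,7,8,10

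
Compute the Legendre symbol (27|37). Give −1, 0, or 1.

Euler's criterion: (27/37) ≡ 27^18 (mod 37).
27^2 ≡ 26 (mod 37)
27^4 ≡ 10 (mod 37)
27^8 ≡ 26 (mod 37)
27^16 ≡ 10 (mod 37)
27^18 = 27^(16+2) ≡ 1 (mod 37).
Result is 1, so (27/37) = 1.

1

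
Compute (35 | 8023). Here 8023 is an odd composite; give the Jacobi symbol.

1

Reciprocity: 35 ≡ 3 and 8023 ≡ 3 (mod 4), so (35/8023) = −(8023/35).
Reduce top mod 35: now compute (8/35).
Pull out 2^3: since 35 ≡ 3 (mod 8), (2/35) = -1, so (2/35)^3 = -1.
Reached (1/35) = 1. Collecting the sign flips along the way, the symbol is +1.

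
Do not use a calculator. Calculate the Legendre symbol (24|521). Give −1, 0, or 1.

-1

Euler's criterion: (24/521) ≡ 24^260 (mod 521).
24^2 ≡ 55 (mod 521)
24^4 ≡ 420 (mod 521)
24^8 ≡ 302 (mod 521)
24^16 ≡ 29 (mod 521)
24^32 ≡ 320 (mod 521)
24^64 ≡ 284 (mod 521)
24^128 ≡ 422 (mod 521)
24^256 ≡ 423 (mod 521)
24^260 = 24^(256+4) ≡ 520 (mod 521).
Result is 520 ≡ −1, so (24/521) = −1.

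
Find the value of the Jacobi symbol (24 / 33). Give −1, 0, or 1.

Pull out 2^3: since 33 ≡ 1 (mod 8), (2/33) = +1, so (2/33)^3 = +1.
Reciprocity: 3 ≡ 3 and 33 ≡ 1 (mod 4), so (3/33) = +(33/3).
Reduce top mod 3: now compute (0/3).
Top reduces to 0: gcd > 1, so the symbol is 0.

0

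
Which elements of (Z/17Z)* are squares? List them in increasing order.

Square k = 1,…,8 (k and 17−k give the same square):
1²=1, 2²=4, 3²=9, 4²=16, 5²≡8, 6²≡2, 7²≡15, 8²≡13 (mod 17).
So the quadratic residues mod 17 are {1, 2, 4, 8, 9, 13, 15, 16}.

1,2,4,8,9,13,15,16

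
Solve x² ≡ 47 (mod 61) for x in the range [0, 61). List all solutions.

13, 48

61 ≡ 1 (mod 4), so we find a root by search.
Trying successive values, 13² = 169 ≡ 47 (mod 61). The other root is 61 − 13 = 48.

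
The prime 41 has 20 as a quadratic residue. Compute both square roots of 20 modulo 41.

41 ≡ 1 (mod 4), so we find a root by search.
Trying successive values, 15² = 225 ≡ 20 (mod 41). The other root is 41 − 15 = 26.

15, 26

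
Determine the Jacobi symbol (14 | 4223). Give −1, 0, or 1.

-1

Pull out 2: since 4223 ≡ 7 (mod 8), (2/4223) = +1.
Reciprocity: 7 ≡ 3 and 4223 ≡ 3 (mod 4), so (7/4223) = −(4223/7).
Reduce top mod 7: now compute (2/7).
Pull out 2: since 7 ≡ 7 (mod 8), (2/7) = +1.
Reached (1/7) = 1. Collecting the sign flips along the way, the symbol is -1.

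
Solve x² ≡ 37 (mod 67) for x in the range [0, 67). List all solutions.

Since 67 ≡ 3 (mod 4), a square root of 37 is 37^((67+1)/4) = 37^17 mod 67.
Repeated squaring: 37^2≡29, 37^4≡37, 37^8≡29, 37^16≡37 (mod 67).
37^17 = 37^(16+1) ≡ 29 (mod 67).
Check: 29² = 841 ≡ 37 (mod 67). The two roots are 29 and 38.

29, 38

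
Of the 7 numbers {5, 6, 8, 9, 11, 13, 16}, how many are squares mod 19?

5

(5/19) = +1 → QR.
(6/19) = +1 → QR.
(8/19) = -1 → non-residue.
(9/19) = +1 → QR.
(11/19) = +1 → QR.
(13/19) = -1 → non-residue.
(16/19) = +1 → QR.
Total quadratic residues among the 7: 5.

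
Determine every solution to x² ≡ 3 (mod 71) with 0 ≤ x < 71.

Since 71 ≡ 3 (mod 4), a square root of 3 is 3^((71+1)/4) = 3^18 mod 71.
Repeated squaring: 3^2≡9, 3^4≡10, 3^8≡29, 3^16≡60 (mod 71).
3^18 = 3^(16+2) ≡ 43 (mod 71).
Check: 43² = 1849 ≡ 3 (mod 71). The two roots are 28 and 43.

28, 43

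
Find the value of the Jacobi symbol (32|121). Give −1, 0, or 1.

Pull out 2^5: since 121 ≡ 1 (mod 8), (2/121) = +1, so (2/121)^5 = +1.
Reached (1/121) = 1. Collecting the sign flips along the way, the symbol is +1.

1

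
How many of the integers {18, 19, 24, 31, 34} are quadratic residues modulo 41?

2

(18/41) = +1 → QR.
(19/41) = -1 → non-residue.
(24/41) = -1 → non-residue.
(31/41) = +1 → QR.
(34/41) = -1 → non-residue.
Total quadratic residues among the 5: 2.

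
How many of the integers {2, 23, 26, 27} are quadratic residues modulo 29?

1

(2/29) = -1 → non-residue.
(23/29) = +1 → QR.
(26/29) = -1 → non-residue.
(27/29) = -1 → non-residue.
Total quadratic residues among the 4: 1.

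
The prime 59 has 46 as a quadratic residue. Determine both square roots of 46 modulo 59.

Since 59 ≡ 3 (mod 4), a square root of 46 is 46^((59+1)/4) = 46^15 mod 59.
Repeated squaring: 46^2≡51, 46^4≡5, 46^8≡25 (mod 59).
46^15 = 46^(8+4+2+1) ≡ 20 (mod 59).
Check: 20² = 400 ≡ 46 (mod 59). The two roots are 20 and 39.

20, 39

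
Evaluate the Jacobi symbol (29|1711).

Reciprocity: 29 ≡ 1 and 1711 ≡ 3 (mod 4), so (29/1711) = +(1711/29).
Reduce top mod 29: now compute (0/29).
Top reduces to 0: gcd > 1, so the symbol is 0.

0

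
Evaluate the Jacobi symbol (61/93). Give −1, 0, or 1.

-1

Reciprocity: 61 ≡ 1 and 93 ≡ 1 (mod 4), so (61/93) = +(93/61).
Reduce top mod 61: now compute (32/61).
Pull out 2^5: since 61 ≡ 5 (mod 8), (2/61) = -1, so (2/61)^5 = -1.
Reached (1/61) = 1. Collecting the sign flips along the way, the symbol is -1.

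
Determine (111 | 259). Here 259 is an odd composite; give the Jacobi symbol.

0

Reciprocity: 111 ≡ 3 and 259 ≡ 3 (mod 4), so (111/259) = −(259/111).
Reduce top mod 111: now compute (37/111).
Reciprocity: 37 ≡ 1 and 111 ≡ 3 (mod 4), so (37/111) = +(111/37).
Reduce top mod 37: now compute (0/37).
Top reduces to 0: gcd > 1, so the symbol is 0.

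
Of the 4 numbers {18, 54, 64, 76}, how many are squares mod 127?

3

(18/127) = +1 → QR.
(54/127) = -1 → non-residue.
(64/127) = +1 → QR.
(76/127) = +1 → QR.
Total quadratic residues among the 4: 3.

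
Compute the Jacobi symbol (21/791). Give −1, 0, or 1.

0

Reciprocity: 21 ≡ 1 and 791 ≡ 3 (mod 4), so (21/791) = +(791/21).
Reduce top mod 21: now compute (14/21).
Pull out 2: since 21 ≡ 5 (mod 8), (2/21) = -1.
Reciprocity: 7 ≡ 3 and 21 ≡ 1 (mod 4), so (7/21) = +(21/7).
Reduce top mod 7: now compute (0/7).
Top reduces to 0: gcd > 1, so the symbol is 0.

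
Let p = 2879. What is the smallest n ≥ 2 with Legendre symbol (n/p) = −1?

(2/2879) = +1, so 2 is a residue.
(3/2879) = +1, so 3 is a residue.
(4/2879) = +1, so 4 is a residue.
(5/2879) = +1, so 5 is a residue.
(6/2879) = +1, so 6 is a residue.
(7/2879) = −1, so 7 is the smallest positive non-residue mod 2879.

7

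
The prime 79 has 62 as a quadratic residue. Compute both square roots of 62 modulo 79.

Since 79 ≡ 3 (mod 4), a square root of 62 is 62^((79+1)/4) = 62^20 mod 79.
Repeated squaring: 62^2≡52, 62^4≡18, 62^8≡8, 62^16≡64 (mod 79).
62^20 = 62^(16+4) ≡ 46 (mod 79).
Check: 46² = 2116 ≡ 62 (mod 79). The two roots are 33 and 46.

33, 46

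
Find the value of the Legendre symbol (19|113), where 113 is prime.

-1

Euler's criterion: (19/113) ≡ 19^56 (mod 113).
19^2 ≡ 22 (mod 113)
19^4 ≡ 32 (mod 113)
19^8 ≡ 7 (mod 113)
19^16 ≡ 49 (mod 113)
19^32 ≡ 28 (mod 113)
19^56 = 19^(32+16+8) ≡ 112 (mod 113).
Result is 112 ≡ −1, so (19/113) = −1.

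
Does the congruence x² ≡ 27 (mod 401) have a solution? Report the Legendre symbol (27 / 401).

Reciprocity: 27 ≡ 3 and 401 ≡ 1 (mod 4), so (27/401) = +(401/27).
Reduce top mod 27: now compute (23/27).
Reciprocity: 23 ≡ 3 and 27 ≡ 3 (mod 4), so (23/27) = −(27/23).
Reduce top mod 23: now compute (4/23).
Pull out 2^2: since 23 ≡ 7 (mod 8), (2/23) = +1, so (2/23)^2 = +1.
Reached (1/23) = 1. Collecting the sign flips along the way, the symbol is -1.

-1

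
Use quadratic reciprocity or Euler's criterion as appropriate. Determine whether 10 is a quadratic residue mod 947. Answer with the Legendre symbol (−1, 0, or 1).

1

Pull out 2: since 947 ≡ 3 (mod 8), (2/947) = -1.
Reciprocity: 5 ≡ 1 and 947 ≡ 3 (mod 4), so (5/947) = +(947/5).
Reduce top mod 5: now compute (2/5).
Pull out 2: since 5 ≡ 5 (mod 8), (2/5) = -1.
Reached (1/5) = 1. Collecting the sign flips along the way, the symbol is +1.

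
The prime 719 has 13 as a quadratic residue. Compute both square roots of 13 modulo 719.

Since 719 ≡ 3 (mod 4), a square root of 13 is 13^((719+1)/4) = 13^180 mod 719.
Repeated squaring: 13^2≡169, 13^4≡520, 13^8≡56, 13^16≡260, 13^32≡14, 13^64≡196, 13^128≡309 (mod 719).
13^180 = 13^(128+32+16+4) ≡ 336 (mod 719).
Check: 336² = 112896 ≡ 13 (mod 719). The two roots are 336 and 383.

336, 383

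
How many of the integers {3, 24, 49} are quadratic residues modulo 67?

2

(3/67) = -1 → non-residue.
(24/67) = +1 → QR.
(49/67) = +1 → QR.
Total quadratic residues among the 3: 2.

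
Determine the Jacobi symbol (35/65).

Reciprocity: 35 ≡ 3 and 65 ≡ 1 (mod 4), so (35/65) = +(65/35).
Reduce top mod 35: now compute (30/35).
Pull out 2: since 35 ≡ 3 (mod 8), (2/35) = -1.
Reciprocity: 15 ≡ 3 and 35 ≡ 3 (mod 4), so (15/35) = −(35/15).
Reduce top mod 15: now compute (5/15).
Reciprocity: 5 ≡ 1 and 15 ≡ 3 (mod 4), so (5/15) = +(15/5).
Reduce top mod 5: now compute (0/5).
Top reduces to 0: gcd > 1, so the symbol is 0.

0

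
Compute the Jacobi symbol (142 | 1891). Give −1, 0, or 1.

Pull out 2: since 1891 ≡ 3 (mod 8), (2/1891) = -1.
Reciprocity: 71 ≡ 3 and 1891 ≡ 3 (mod 4), so (71/1891) = −(1891/71).
Reduce top mod 71: now compute (45/71).
Reciprocity: 45 ≡ 1 and 71 ≡ 3 (mod 4), so (45/71) = +(71/45).
Reduce top mod 45: now compute (26/45).
Pull out 2: since 45 ≡ 5 (mod 8), (2/45) = -1.
Reciprocity: 13 ≡ 1 and 45 ≡ 1 (mod 4), so (13/45) = +(45/13).
Reduce top mod 13: now compute (6/13).
Pull out 2: since 13 ≡ 5 (mod 8), (2/13) = -1.
Reciprocity: 3 ≡ 3 and 13 ≡ 1 (mod 4), so (3/13) = +(13/3).
Reduce top mod 3: now compute (1/3).
Reached (1/3) = 1. Collecting the sign flips along the way, the symbol is +1.

1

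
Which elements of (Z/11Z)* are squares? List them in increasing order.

1 3 4 5 9

Square k = 1,…,5 (k and 11−k give the same square):
1²=1, 2²=4, 3²=9, 4²≡5, 5²≡3 (mod 11).
So the quadratic residues mod 11 are {1, 3, 4, 5, 9}.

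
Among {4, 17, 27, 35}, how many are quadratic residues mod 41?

1

(4/41) = +1 → QR.
(17/41) = -1 → non-residue.
(27/41) = -1 → non-residue.
(35/41) = -1 → non-residue.
Total quadratic residues among the 4: 1.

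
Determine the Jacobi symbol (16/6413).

Pull out 2^4: since 6413 ≡ 5 (mod 8), (2/6413) = -1, so (2/6413)^4 = +1.
Reached (1/6413) = 1. Collecting the sign flips along the way, the symbol is +1.

1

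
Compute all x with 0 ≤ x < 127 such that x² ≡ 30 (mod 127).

41, 86

Since 127 ≡ 3 (mod 4), a square root of 30 is 30^((127+1)/4) = 30^32 mod 127.
Repeated squaring: 30^2≡11, 30^4≡121, 30^8≡36, 30^16≡26, 30^32≡41 (mod 127).
30^32 = 30^(32) ≡ 41 (mod 127).
Check: 41² = 1681 ≡ 30 (mod 127). The two roots are 41 and 86.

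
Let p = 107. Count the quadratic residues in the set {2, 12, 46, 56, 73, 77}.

(2/107) = -1 → non-residue.
(12/107) = +1 → QR.
(46/107) = -1 → non-residue.
(56/107) = +1 → QR.
(73/107) = -1 → non-residue.
(77/107) = -1 → non-residue.
Total quadratic residues among the 6: 2.

2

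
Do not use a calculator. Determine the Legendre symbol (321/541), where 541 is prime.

-1

Reciprocity: 321 ≡ 1 and 541 ≡ 1 (mod 4), so (321/541) = +(541/321).
Reduce top mod 321: now compute (220/321).
Pull out 2^2: since 321 ≡ 1 (mod 8), (2/321) = +1, so (2/321)^2 = +1.
Reciprocity: 55 ≡ 3 and 321 ≡ 1 (mod 4), so (55/321) = +(321/55).
Reduce top mod 55: now compute (46/55).
Pull out 2: since 55 ≡ 7 (mod 8), (2/55) = +1.
Reciprocity: 23 ≡ 3 and 55 ≡ 3 (mod 4), so (23/55) = −(55/23).
Reduce top mod 23: now compute (9/23).
Reciprocity: 9 ≡ 1 and 23 ≡ 3 (mod 4), so (9/23) = +(23/9).
Reduce top mod 9: now compute (5/9).
Reciprocity: 5 ≡ 1 and 9 ≡ 1 (mod 4), so (5/9) = +(9/5).
Reduce top mod 5: now compute (4/5).
Pull out 2^2: since 5 ≡ 5 (mod 8), (2/5) = -1, so (2/5)^2 = +1.
Reached (1/5) = 1. Collecting the sign flips along the way, the symbol is -1.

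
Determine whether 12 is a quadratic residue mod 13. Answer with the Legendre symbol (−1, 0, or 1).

Euler's criterion: (12/13) ≡ 12^6 (mod 13).
12^2 ≡ 1 (mod 13)
12^4 ≡ 1 (mod 13)
12^6 = 12^(4+2) ≡ 1 (mod 13).
Result is 1, so (12/13) = 1.

1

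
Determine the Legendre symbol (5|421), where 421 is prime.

1

Euler's criterion: (5/421) ≡ 5^210 (mod 421).
5^2 ≡ 25 (mod 421)
5^4 ≡ 204 (mod 421)
5^8 ≡ 358 (mod 421)
5^16 ≡ 180 (mod 421)
5^32 ≡ 404 (mod 421)
5^64 ≡ 289 (mod 421)
5^128 ≡ 163 (mod 421)
5^210 = 5^(128+64+16+2) ≡ 1 (mod 421).
Result is 1, so (5/421) = 1.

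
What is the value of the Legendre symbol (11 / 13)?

Euler's criterion: (11/13) ≡ 11^6 (mod 13).
11^2 ≡ 4 (mod 13)
11^4 ≡ 3 (mod 13)
11^6 = 11^(4+2) ≡ 12 (mod 13).
Result is 12 ≡ −1, so (11/13) = −1.

-1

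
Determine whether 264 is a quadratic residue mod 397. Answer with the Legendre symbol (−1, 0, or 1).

Euler's criterion: (264/397) ≡ 264^198 (mod 397).
264^2 ≡ 221 (mod 397)
264^4 ≡ 10 (mod 397)
264^8 ≡ 100 (mod 397)
264^16 ≡ 75 (mod 397)
264^32 ≡ 67 (mod 397)
264^64 ≡ 122 (mod 397)
264^128 ≡ 195 (mod 397)
264^198 = 264^(128+64+4+2) ≡ 396 (mod 397).
Result is 396 ≡ −1, so (264/397) = −1.

-1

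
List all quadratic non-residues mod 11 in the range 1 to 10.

2,6,7,8,10

Square k = 1,…,5 (k and 11−k give the same square):
1²=1, 2²=4, 3²=9, 4²≡5, 5²≡3 (mod 11).
The residues are {1, 3, 4, 5, 9}; the non-residues are the remaining 5 nonzero classes.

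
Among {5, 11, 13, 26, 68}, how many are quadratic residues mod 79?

4

(5/79) = +1 → QR.
(11/79) = +1 → QR.
(13/79) = +1 → QR.
(26/79) = +1 → QR.
(68/79) = -1 → non-residue.
Total quadratic residues among the 5: 4.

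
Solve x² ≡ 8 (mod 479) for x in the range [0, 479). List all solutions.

Since 479 ≡ 3 (mod 4), a square root of 8 is 8^((479+1)/4) = 8^120 mod 479.
Repeated squaring: 8^2≡64, 8^4≡264, 8^8≡241, 8^16≡122, 8^32≡35, 8^64≡267 (mod 479).
8^120 = 8^(64+32+16+8) ≡ 105 (mod 479).
Check: 105² = 11025 ≡ 8 (mod 479). The two roots are 105 and 374.

105, 374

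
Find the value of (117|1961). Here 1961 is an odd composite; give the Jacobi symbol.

-1

Reciprocity: 117 ≡ 1 and 1961 ≡ 1 (mod 4), so (117/1961) = +(1961/117).
Reduce top mod 117: now compute (89/117).
Reciprocity: 89 ≡ 1 and 117 ≡ 1 (mod 4), so (89/117) = +(117/89).
Reduce top mod 89: now compute (28/89).
Pull out 2^2: since 89 ≡ 1 (mod 8), (2/89) = +1, so (2/89)^2 = +1.
Reciprocity: 7 ≡ 3 and 89 ≡ 1 (mod 4), so (7/89) = +(89/7).
Reduce top mod 7: now compute (5/7).
Reciprocity: 5 ≡ 1 and 7 ≡ 3 (mod 4), so (5/7) = +(7/5).
Reduce top mod 5: now compute (2/5).
Pull out 2: since 5 ≡ 5 (mod 8), (2/5) = -1.
Reached (1/5) = 1. Collecting the sign flips along the way, the symbol is -1.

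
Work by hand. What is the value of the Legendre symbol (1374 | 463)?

First reduce: 1374 ≡ 448 (mod 463).
Pull out 2^6: since 463 ≡ 7 (mod 8), (2/463) = +1, so (2/463)^6 = +1.
Reciprocity: 7 ≡ 3 and 463 ≡ 3 (mod 4), so (7/463) = −(463/7).
Reduce top mod 7: now compute (1/7).
Reached (1/7) = 1. Collecting the sign flips along the way, the symbol is -1.

-1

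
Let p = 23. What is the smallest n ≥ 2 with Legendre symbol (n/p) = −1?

5

(2/23) = +1, so 2 is a residue.
(3/23) = +1, so 3 is a residue.
(4/23) = +1, so 4 is a residue.
(5/23) = −1, so 5 is the smallest positive non-residue mod 23.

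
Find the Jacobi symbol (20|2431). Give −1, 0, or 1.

1

Pull out 2^2: since 2431 ≡ 7 (mod 8), (2/2431) = +1, so (2/2431)^2 = +1.
Reciprocity: 5 ≡ 1 and 2431 ≡ 3 (mod 4), so (5/2431) = +(2431/5).
Reduce top mod 5: now compute (1/5).
Reached (1/5) = 1. Collecting the sign flips along the way, the symbol is +1.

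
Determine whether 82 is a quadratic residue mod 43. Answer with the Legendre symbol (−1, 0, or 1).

-1

First reduce: 82 ≡ 39 (mod 43).
Reciprocity: 39 ≡ 3 and 43 ≡ 3 (mod 4), so (39/43) = −(43/39).
Reduce top mod 39: now compute (4/39).
Pull out 2^2: since 39 ≡ 7 (mod 8), (2/39) = +1, so (2/39)^2 = +1.
Reached (1/39) = 1. Collecting the sign flips along the way, the symbol is -1.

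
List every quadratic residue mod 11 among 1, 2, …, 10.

1, 3, 4, 5, 9

Square k = 1,…,5 (k and 11−k give the same square):
1²=1, 2²=4, 3²=9, 4²≡5, 5²≡3 (mod 11).
So the quadratic residues mod 11 are {1, 3, 4, 5, 9}.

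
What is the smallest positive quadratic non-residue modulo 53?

(2/53) = −1, so 2 is the smallest positive non-residue mod 53.

2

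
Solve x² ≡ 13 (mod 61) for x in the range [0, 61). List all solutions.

61 ≡ 1 (mod 4), so we find a root by search.
Trying successive values, 14² = 196 ≡ 13 (mod 61). The other root is 61 − 14 = 47.

14, 47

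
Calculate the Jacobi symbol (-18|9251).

First reduce: -18 ≡ 9233 (mod 9251).
Reciprocity: 9233 ≡ 1 and 9251 ≡ 3 (mod 4), so (9233/9251) = +(9251/9233).
Reduce top mod 9233: now compute (18/9233).
Pull out 2: since 9233 ≡ 1 (mod 8), (2/9233) = +1.
Reciprocity: 9 ≡ 1 and 9233 ≡ 1 (mod 4), so (9/9233) = +(9233/9).
Reduce top mod 9: now compute (8/9).
Pull out 2^3: since 9 ≡ 1 (mod 8), (2/9) = +1, so (2/9)^3 = +1.
Reached (1/9) = 1. Collecting the sign flips along the way, the symbol is +1.

1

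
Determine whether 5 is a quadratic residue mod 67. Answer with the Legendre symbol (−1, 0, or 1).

Reciprocity: 5 ≡ 1 and 67 ≡ 3 (mod 4), so (5/67) = +(67/5).
Reduce top mod 5: now compute (2/5).
Pull out 2: since 5 ≡ 5 (mod 8), (2/5) = -1.
Reached (1/5) = 1. Collecting the sign flips along the way, the symbol is -1.

-1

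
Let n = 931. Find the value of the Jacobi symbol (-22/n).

First reduce: -22 ≡ 909 (mod 931).
Reciprocity: 909 ≡ 1 and 931 ≡ 3 (mod 4), so (909/931) = +(931/909).
Reduce top mod 909: now compute (22/909).
Pull out 2: since 909 ≡ 5 (mod 8), (2/909) = -1.
Reciprocity: 11 ≡ 3 and 909 ≡ 1 (mod 4), so (11/909) = +(909/11).
Reduce top mod 11: now compute (7/11).
Reciprocity: 7 ≡ 3 and 11 ≡ 3 (mod 4), so (7/11) = −(11/7).
Reduce top mod 7: now compute (4/7).
Pull out 2^2: since 7 ≡ 7 (mod 8), (2/7) = +1, so (2/7)^2 = +1.
Reached (1/7) = 1. Collecting the sign flips along the way, the symbol is +1.

1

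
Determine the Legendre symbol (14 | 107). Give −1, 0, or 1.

1

Euler's criterion: (14/107) ≡ 14^53 (mod 107).
14^2 ≡ 89 (mod 107)
14^4 ≡ 3 (mod 107)
14^8 ≡ 9 (mod 107)
14^16 ≡ 81 (mod 107)
14^32 ≡ 34 (mod 107)
14^53 = 14^(32+16+4+1) ≡ 1 (mod 107).
Result is 1, so (14/107) = 1.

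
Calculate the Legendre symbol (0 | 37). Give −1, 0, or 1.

Top reduces to 0: gcd > 1, so the symbol is 0.

0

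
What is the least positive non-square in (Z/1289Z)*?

3

(2/1289) = +1, so 2 is a residue.
(3/1289) = −1, so 3 is the smallest positive non-residue mod 1289.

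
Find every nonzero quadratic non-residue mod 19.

2,3,8,10,12,13,14,15,18

Square k = 1,…,9 (k and 19−k give the same square):
1²=1, 2²=4, 3²=9, 4²=16, 5²≡6, 6²≡17, 7²≡11, 8²≡7, 9²≡5 (mod 19).
The residues are {1, 4, 5, 6, 7, 9, 11, 16, 17}; the non-residues are the remaining 9 nonzero classes.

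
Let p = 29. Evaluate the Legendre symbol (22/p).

Pull out 2: since 29 ≡ 5 (mod 8), (2/29) = -1.
Reciprocity: 11 ≡ 3 and 29 ≡ 1 (mod 4), so (11/29) = +(29/11).
Reduce top mod 11: now compute (7/11).
Reciprocity: 7 ≡ 3 and 11 ≡ 3 (mod 4), so (7/11) = −(11/7).
Reduce top mod 7: now compute (4/7).
Pull out 2^2: since 7 ≡ 7 (mod 8), (2/7) = +1, so (2/7)^2 = +1.
Reached (1/7) = 1. Collecting the sign flips along the way, the symbol is +1.

1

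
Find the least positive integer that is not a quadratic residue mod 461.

2

(2/461) = −1, so 2 is the smallest positive non-residue mod 461.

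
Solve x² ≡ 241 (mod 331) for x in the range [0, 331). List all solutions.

127, 204

Since 331 ≡ 3 (mod 4), a square root of 241 is 241^((331+1)/4) = 241^83 mod 331.
Repeated squaring: 241^2≡156, 241^4≡173, 241^8≡139, 241^16≡123, 241^32≡234, 241^64≡141 (mod 331).
241^83 = 241^(64+16+2+1) ≡ 127 (mod 331).
Check: 127² = 16129 ≡ 241 (mod 331). The two roots are 127 and 204.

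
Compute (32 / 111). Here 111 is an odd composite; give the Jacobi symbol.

1

Pull out 2^5: since 111 ≡ 7 (mod 8), (2/111) = +1, so (2/111)^5 = +1.
Reached (1/111) = 1. Collecting the sign flips along the way, the symbol is +1.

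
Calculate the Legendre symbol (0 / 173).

Top reduces to 0: gcd > 1, so the symbol is 0.

0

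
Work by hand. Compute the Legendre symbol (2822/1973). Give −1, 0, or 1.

-1

First reduce: 2822 ≡ 849 (mod 1973).
Reciprocity: 849 ≡ 1 and 1973 ≡ 1 (mod 4), so (849/1973) = +(1973/849).
Reduce top mod 849: now compute (275/849).
Reciprocity: 275 ≡ 3 and 849 ≡ 1 (mod 4), so (275/849) = +(849/275).
Reduce top mod 275: now compute (24/275).
Pull out 2^3: since 275 ≡ 3 (mod 8), (2/275) = -1, so (2/275)^3 = -1.
Reciprocity: 3 ≡ 3 and 275 ≡ 3 (mod 4), so (3/275) = −(275/3).
Reduce top mod 3: now compute (2/3).
Pull out 2: since 3 ≡ 3 (mod 8), (2/3) = -1.
Reached (1/3) = 1. Collecting the sign flips along the way, the symbol is -1.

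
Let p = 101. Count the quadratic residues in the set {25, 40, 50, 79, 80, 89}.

(25/101) = +1 → QR.
(40/101) = -1 → non-residue.
(50/101) = -1 → non-residue.
(79/101) = +1 → QR.
(80/101) = +1 → QR.
(89/101) = -1 → non-residue.
Total quadratic residues among the 6: 3.

3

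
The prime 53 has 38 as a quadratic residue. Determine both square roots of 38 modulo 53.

12, 41

53 ≡ 1 (mod 4), so we find a root by search.
Trying successive values, 12² = 144 ≡ 38 (mod 53). The other root is 53 − 12 = 41.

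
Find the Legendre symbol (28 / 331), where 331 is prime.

-1

Euler's criterion: (28/331) ≡ 28^165 (mod 331).
28^2 ≡ 122 (mod 331)
28^4 ≡ 320 (mod 331)
28^8 ≡ 121 (mod 331)
28^16 ≡ 77 (mod 331)
28^32 ≡ 302 (mod 331)
28^64 ≡ 179 (mod 331)
28^128 ≡ 265 (mod 331)
28^165 = 28^(128+32+4+1) ≡ 330 (mod 331).
Result is 330 ≡ −1, so (28/331) = −1.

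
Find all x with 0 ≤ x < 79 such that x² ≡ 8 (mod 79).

Since 79 ≡ 3 (mod 4), a square root of 8 is 8^((79+1)/4) = 8^20 mod 79.
Repeated squaring: 8^2≡64, 8^4≡67, 8^8≡65, 8^16≡38 (mod 79).
8^20 = 8^(16+4) ≡ 18 (mod 79).
Check: 18² = 324 ≡ 8 (mod 79). The two roots are 18 and 61.

18, 61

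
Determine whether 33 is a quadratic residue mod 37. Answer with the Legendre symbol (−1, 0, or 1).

1

Reciprocity: 33 ≡ 1 and 37 ≡ 1 (mod 4), so (33/37) = +(37/33).
Reduce top mod 33: now compute (4/33).
Pull out 2^2: since 33 ≡ 1 (mod 8), (2/33) = +1, so (2/33)^2 = +1.
Reached (1/33) = 1. Collecting the sign flips along the way, the symbol is +1.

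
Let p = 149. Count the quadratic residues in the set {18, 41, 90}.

0

(18/149) = -1 → non-residue.
(41/149) = -1 → non-residue.
(90/149) = -1 → non-residue.
Total quadratic residues among the 3: 0.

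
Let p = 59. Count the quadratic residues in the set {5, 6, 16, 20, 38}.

(5/59) = +1 → QR.
(6/59) = -1 → non-residue.
(16/59) = +1 → QR.
(20/59) = +1 → QR.
(38/59) = -1 → non-residue.
Total quadratic residues among the 5: 3.

3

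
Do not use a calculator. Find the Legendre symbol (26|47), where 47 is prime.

Pull out 2: since 47 ≡ 7 (mod 8), (2/47) = +1.
Reciprocity: 13 ≡ 1 and 47 ≡ 3 (mod 4), so (13/47) = +(47/13).
Reduce top mod 13: now compute (8/13).
Pull out 2^3: since 13 ≡ 5 (mod 8), (2/13) = -1, so (2/13)^3 = -1.
Reached (1/13) = 1. Collecting the sign flips along the way, the symbol is -1.

-1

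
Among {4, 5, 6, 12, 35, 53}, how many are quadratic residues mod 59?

(4/59) = +1 → QR.
(5/59) = +1 → QR.
(6/59) = -1 → non-residue.
(12/59) = +1 → QR.
(35/59) = +1 → QR.
(53/59) = +1 → QR.
Total quadratic residues among the 6: 5.

5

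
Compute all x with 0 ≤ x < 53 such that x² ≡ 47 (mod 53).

10, 43

53 ≡ 1 (mod 4), so we find a root by search.
Trying successive values, 10² = 100 ≡ 47 (mod 53). The other root is 53 − 10 = 43.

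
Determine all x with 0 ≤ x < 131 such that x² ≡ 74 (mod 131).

Since 131 ≡ 3 (mod 4), a square root of 74 is 74^((131+1)/4) = 74^33 mod 131.
Repeated squaring: 74^2≡105, 74^4≡21, 74^8≡48, 74^16≡77, 74^32≡34 (mod 131).
74^33 = 74^(32+1) ≡ 27 (mod 131).
Check: 27² = 729 ≡ 74 (mod 131). The two roots are 27 and 104.

27, 104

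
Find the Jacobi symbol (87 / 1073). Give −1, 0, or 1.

Reciprocity: 87 ≡ 3 and 1073 ≡ 1 (mod 4), so (87/1073) = +(1073/87).
Reduce top mod 87: now compute (29/87).
Reciprocity: 29 ≡ 1 and 87 ≡ 3 (mod 4), so (29/87) = +(87/29).
Reduce top mod 29: now compute (0/29).
Top reduces to 0: gcd > 1, so the symbol is 0.

0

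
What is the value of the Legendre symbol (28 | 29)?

1

Euler's criterion: (28/29) ≡ 28^14 (mod 29).
28^2 ≡ 1 (mod 29)
28^4 ≡ 1 (mod 29)
28^8 ≡ 1 (mod 29)
28^14 = 28^(8+4+2) ≡ 1 (mod 29).
Result is 1, so (28/29) = 1.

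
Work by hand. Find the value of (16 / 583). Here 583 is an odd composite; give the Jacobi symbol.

Pull out 2^4: since 583 ≡ 7 (mod 8), (2/583) = +1, so (2/583)^4 = +1.
Reached (1/583) = 1. Collecting the sign flips along the way, the symbol is +1.

1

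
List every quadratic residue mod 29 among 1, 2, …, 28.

Square k = 1,…,14 (k and 29−k give the same square):
1²=1, 2²=4, 3²=9, 4²=16, 5²=25, 6²≡7, 7²≡20, 8²≡6, 9²≡23, 10²≡13, 11²≡5, 12²≡28, 13²≡24, 14²≡22 (mod 29).
So the quadratic residues mod 29 are {1, 4, 5, 6, 7, 9, 13, 16, 20, 22, 23, 24, 25, 28}.

1,4,5,6,7,9,13,16,20,22,23,24,25,28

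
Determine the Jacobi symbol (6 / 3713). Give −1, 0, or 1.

-1

Pull out 2: since 3713 ≡ 1 (mod 8), (2/3713) = +1.
Reciprocity: 3 ≡ 3 and 3713 ≡ 1 (mod 4), so (3/3713) = +(3713/3).
Reduce top mod 3: now compute (2/3).
Pull out 2: since 3 ≡ 3 (mod 8), (2/3) = -1.
Reached (1/3) = 1. Collecting the sign flips along the way, the symbol is -1.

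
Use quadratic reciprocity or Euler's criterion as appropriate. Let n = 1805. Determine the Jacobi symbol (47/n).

Reciprocity: 47 ≡ 3 and 1805 ≡ 1 (mod 4), so (47/1805) = +(1805/47).
Reduce top mod 47: now compute (19/47).
Reciprocity: 19 ≡ 3 and 47 ≡ 3 (mod 4), so (19/47) = −(47/19).
Reduce top mod 19: now compute (9/19).
Reciprocity: 9 ≡ 1 and 19 ≡ 3 (mod 4), so (9/19) = +(19/9).
Reduce top mod 9: now compute (1/9).
Reached (1/9) = 1. Collecting the sign flips along the way, the symbol is -1.

-1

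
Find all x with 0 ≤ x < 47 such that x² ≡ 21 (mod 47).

Since 47 ≡ 3 (mod 4), a square root of 21 is 21^((47+1)/4) = 21^12 mod 47.
Repeated squaring: 21^2≡18, 21^4≡42, 21^8≡25 (mod 47).
21^12 = 21^(8+4) ≡ 16 (mod 47).
Check: 16² = 256 ≡ 21 (mod 47). The two roots are 16 and 31.

16, 31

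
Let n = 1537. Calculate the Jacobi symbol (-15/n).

First reduce: -15 ≡ 1522 (mod 1537).
Pull out 2: since 1537 ≡ 1 (mod 8), (2/1537) = +1.
Reciprocity: 761 ≡ 1 and 1537 ≡ 1 (mod 4), so (761/1537) = +(1537/761).
Reduce top mod 761: now compute (15/761).
Reciprocity: 15 ≡ 3 and 761 ≡ 1 (mod 4), so (15/761) = +(761/15).
Reduce top mod 15: now compute (11/15).
Reciprocity: 11 ≡ 3 and 15 ≡ 3 (mod 4), so (11/15) = −(15/11).
Reduce top mod 11: now compute (4/11).
Pull out 2^2: since 11 ≡ 3 (mod 8), (2/11) = -1, so (2/11)^2 = +1.
Reached (1/11) = 1. Collecting the sign flips along the way, the symbol is -1.

-1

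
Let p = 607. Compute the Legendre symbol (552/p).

1

Pull out 2^3: since 607 ≡ 7 (mod 8), (2/607) = +1, so (2/607)^3 = +1.
Reciprocity: 69 ≡ 1 and 607 ≡ 3 (mod 4), so (69/607) = +(607/69).
Reduce top mod 69: now compute (55/69).
Reciprocity: 55 ≡ 3 and 69 ≡ 1 (mod 4), so (55/69) = +(69/55).
Reduce top mod 55: now compute (14/55).
Pull out 2: since 55 ≡ 7 (mod 8), (2/55) = +1.
Reciprocity: 7 ≡ 3 and 55 ≡ 3 (mod 4), so (7/55) = −(55/7).
Reduce top mod 7: now compute (6/7).
Pull out 2: since 7 ≡ 7 (mod 8), (2/7) = +1.
Reciprocity: 3 ≡ 3 and 7 ≡ 3 (mod 4), so (3/7) = −(7/3).
Reduce top mod 3: now compute (1/3).
Reached (1/3) = 1. Collecting the sign flips along the way, the symbol is +1.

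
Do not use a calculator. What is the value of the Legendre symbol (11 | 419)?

Euler's criterion: (11/419) ≡ 11^209 (mod 419).
11^2 ≡ 121 (mod 419)
11^4 ≡ 395 (mod 419)
11^8 ≡ 157 (mod 419)
11^16 ≡ 347 (mod 419)
11^32 ≡ 156 (mod 419)
11^64 ≡ 34 (mod 419)
11^128 ≡ 318 (mod 419)
11^209 = 11^(128+64+16+1) ≡ 418 (mod 419).
Result is 418 ≡ −1, so (11/419) = −1.

-1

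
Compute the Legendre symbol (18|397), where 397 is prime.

Euler's criterion: (18/397) ≡ 18^198 (mod 397).
18^2 ≡ 324 (mod 397)
18^4 ≡ 168 (mod 397)
18^8 ≡ 37 (mod 397)
18^16 ≡ 178 (mod 397)
18^32 ≡ 321 (mod 397)
18^64 ≡ 218 (mod 397)
18^128 ≡ 281 (mod 397)
18^198 = 18^(128+64+4+2) ≡ 396 (mod 397).
Result is 396 ≡ −1, so (18/397) = −1.

-1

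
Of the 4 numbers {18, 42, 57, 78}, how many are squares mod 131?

(18/131) = -1 → non-residue.
(42/131) = -1 → non-residue.
(57/131) = -1 → non-residue.
(78/131) = -1 → non-residue.
Total quadratic residues among the 4: 0.

0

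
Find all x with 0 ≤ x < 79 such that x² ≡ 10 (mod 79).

Since 79 ≡ 3 (mod 4), a square root of 10 is 10^((79+1)/4) = 10^20 mod 79.
Repeated squaring: 10^2≡21, 10^4≡46, 10^8≡62, 10^16≡52 (mod 79).
10^20 = 10^(16+4) ≡ 22 (mod 79).
Check: 22² = 484 ≡ 10 (mod 79). The two roots are 22 and 57.

22, 57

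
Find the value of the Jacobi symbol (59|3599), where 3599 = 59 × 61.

0

Reciprocity: 59 ≡ 3 and 3599 ≡ 3 (mod 4), so (59/3599) = −(3599/59).
Reduce top mod 59: now compute (0/59).
Top reduces to 0: gcd > 1, so the symbol is 0.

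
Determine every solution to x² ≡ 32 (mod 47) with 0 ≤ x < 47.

Since 47 ≡ 3 (mod 4), a square root of 32 is 32^((47+1)/4) = 32^12 mod 47.
Repeated squaring: 32^2≡37, 32^4≡6, 32^8≡36 (mod 47).
32^12 = 32^(8+4) ≡ 28 (mod 47).
Check: 28² = 784 ≡ 32 (mod 47). The two roots are 19 and 28.

19, 28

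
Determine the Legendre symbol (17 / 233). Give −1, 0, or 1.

-1

Reciprocity: 17 ≡ 1 and 233 ≡ 1 (mod 4), so (17/233) = +(233/17).
Reduce top mod 17: now compute (12/17).
Pull out 2^2: since 17 ≡ 1 (mod 8), (2/17) = +1, so (2/17)^2 = +1.
Reciprocity: 3 ≡ 3 and 17 ≡ 1 (mod 4), so (3/17) = +(17/3).
Reduce top mod 3: now compute (2/3).
Pull out 2: since 3 ≡ 3 (mod 8), (2/3) = -1.
Reached (1/3) = 1. Collecting the sign flips along the way, the symbol is -1.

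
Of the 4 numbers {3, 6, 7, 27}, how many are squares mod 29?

(3/29) = -1 → non-residue.
(6/29) = +1 → QR.
(7/29) = +1 → QR.
(27/29) = -1 → non-residue.
Total quadratic residues among the 4: 2.

2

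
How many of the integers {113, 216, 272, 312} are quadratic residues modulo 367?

(113/367) = +1 → QR.
(216/367) = -1 → non-residue.
(272/367) = -1 → non-residue.
(312/367) = -1 → non-residue.
Total quadratic residues among the 4: 1.

1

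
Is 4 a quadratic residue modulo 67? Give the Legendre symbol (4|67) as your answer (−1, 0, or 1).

1

Pull out 2^2: since 67 ≡ 3 (mod 8), (2/67) = -1, so (2/67)^2 = +1.
Reached (1/67) = 1. Collecting the sign flips along the way, the symbol is +1.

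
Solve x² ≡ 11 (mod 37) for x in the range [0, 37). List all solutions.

14, 23

37 ≡ 1 (mod 4), so we find a root by search.
Trying successive values, 14² = 196 ≡ 11 (mod 37). The other root is 37 − 14 = 23.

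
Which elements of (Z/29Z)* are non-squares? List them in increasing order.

Square k = 1,…,14 (k and 29−k give the same square):
1²=1, 2²=4, 3²=9, 4²=16, 5²=25, 6²≡7, 7²≡20, 8²≡6, 9²≡23, 10²≡13, 11²≡5, 12²≡28, 13²≡24, 14²≡22 (mod 29).
The residues are {1, 4, 5, 6, 7, 9, 13, 16, 20, 22, 23, 24, 25, 28}; the non-residues are the remaining 14 nonzero classes.

2,3,8,10,11,12,14,15,17,18,19,21,26,27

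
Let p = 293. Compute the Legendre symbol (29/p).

Reciprocity: 29 ≡ 1 and 293 ≡ 1 (mod 4), so (29/293) = +(293/29).
Reduce top mod 29: now compute (3/29).
Reciprocity: 3 ≡ 3 and 29 ≡ 1 (mod 4), so (3/29) = +(29/3).
Reduce top mod 3: now compute (2/3).
Pull out 2: since 3 ≡ 3 (mod 8), (2/3) = -1.
Reached (1/3) = 1. Collecting the sign flips along the way, the symbol is -1.

-1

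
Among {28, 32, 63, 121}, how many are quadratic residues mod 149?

(28/149) = +1 → QR.
(32/149) = -1 → non-residue.
(63/149) = +1 → QR.
(121/149) = +1 → QR.
Total quadratic residues among the 4: 3.

3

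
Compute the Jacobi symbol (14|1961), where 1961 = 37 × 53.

1

Pull out 2: since 1961 ≡ 1 (mod 8), (2/1961) = +1.
Reciprocity: 7 ≡ 3 and 1961 ≡ 1 (mod 4), so (7/1961) = +(1961/7).
Reduce top mod 7: now compute (1/7).
Reached (1/7) = 1. Collecting the sign flips along the way, the symbol is +1.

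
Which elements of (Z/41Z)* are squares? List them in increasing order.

1 2 4 5 8 9 10 16 18 20 21 23 25 31 32 33 36 37 39 40

Square k = 1,…,20 (k and 41−k give the same square):
1²=1, 2²=4, 3²=9, 4²=16, 5²=25, 6²=36, 7²≡8, 8²≡23, 9²≡40, 10²≡18, 11²≡39, 12²≡21, 13²≡5, 14²≡32, 15²≡20, 16²≡10, 17²≡2, 18²≡37, 19²≡33, 20²≡31 (mod 41).
So the quadratic residues mod 41 are {1, 2, 4, 5, 8, 9, 10, 16, 18, 20, 21, 23, 25, 31, 32, 33, 36, 37, 39, 40}.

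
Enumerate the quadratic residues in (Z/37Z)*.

Square k = 1,…,18 (k and 37−k give the same square):
1²=1, 2²=4, 3²=9, 4²=16, 5²=25, 6²=36, 7²≡12, 8²≡27, 9²≡7, 10²≡26, 11²≡10, 12²≡33, 13²≡21, 14²≡11, 15²≡3, 16²≡34, 17²≡30, 18²≡28 (mod 37).
So the quadratic residues mod 37 are {1, 3, 4, 7, 9, 10, 11, 12, 16, 21, 25, 26, 27, 28, 30, 33, 34, 36}.

1, 3, 4, 7, 9, 10, 11, 12, 16, 21, 25, 26, 27, 28, 30, 33, 34, 36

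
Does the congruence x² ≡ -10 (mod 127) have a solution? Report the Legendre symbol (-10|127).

1

Euler's criterion: (-10/127) ≡ 117^63 (mod 127).
117^2 ≡ 100 (mod 127)
117^4 ≡ 94 (mod 127)
117^8 ≡ 73 (mod 127)
117^16 ≡ 122 (mod 127)
117^32 ≡ 25 (mod 127)
117^63 = 117^(32+16+8+4+2+1) ≡ 1 (mod 127).
Result is 1, so (-10/127) = 1.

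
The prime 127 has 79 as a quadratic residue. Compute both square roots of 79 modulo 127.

29, 98

Since 127 ≡ 3 (mod 4), a square root of 79 is 79^((127+1)/4) = 79^32 mod 127.
Repeated squaring: 79^2≡18, 79^4≡70, 79^8≡74, 79^16≡15, 79^32≡98 (mod 127).
79^32 = 79^(32) ≡ 98 (mod 127).
Check: 98² = 9604 ≡ 79 (mod 127). The two roots are 29 and 98.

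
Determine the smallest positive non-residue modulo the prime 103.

3

(2/103) = +1, so 2 is a residue.
(3/103) = −1, so 3 is the smallest positive non-residue mod 103.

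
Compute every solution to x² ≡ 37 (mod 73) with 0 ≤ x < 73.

16, 57

73 ≡ 1 (mod 4), so we find a root by search.
Trying successive values, 16² = 256 ≡ 37 (mod 73). The other root is 73 − 16 = 57.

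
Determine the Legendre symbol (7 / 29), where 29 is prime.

Euler's criterion: (7/29) ≡ 7^14 (mod 29).
7^2 ≡ 20 (mod 29)
7^4 ≡ 23 (mod 29)
7^8 ≡ 7 (mod 29)
7^14 = 7^(8+4+2) ≡ 1 (mod 29).
Result is 1, so (7/29) = 1.

1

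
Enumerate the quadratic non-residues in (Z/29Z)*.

2 3 8 10 11 12 14 15 17 18 19 21 26 27

Square k = 1,…,14 (k and 29−k give the same square):
1²=1, 2²=4, 3²=9, 4²=16, 5²=25, 6²≡7, 7²≡20, 8²≡6, 9²≡23, 10²≡13, 11²≡5, 12²≡28, 13²≡24, 14²≡22 (mod 29).
The residues are {1, 4, 5, 6, 7, 9, 13, 16, 20, 22, 23, 24, 25, 28}; the non-residues are the remaining 14 nonzero classes.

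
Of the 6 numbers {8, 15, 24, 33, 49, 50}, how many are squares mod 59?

(8/59) = -1 → non-residue.
(15/59) = +1 → QR.
(24/59) = -1 → non-residue.
(33/59) = -1 → non-residue.
(49/59) = +1 → QR.
(50/59) = -1 → non-residue.
Total quadratic residues among the 6: 2.

2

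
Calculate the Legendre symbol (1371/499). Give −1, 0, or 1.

-1

Euler's criterion: (1371/499) ≡ 373^249 (mod 499).
373^2 ≡ 407 (mod 499)
373^4 ≡ 480 (mod 499)
373^8 ≡ 361 (mod 499)
373^16 ≡ 82 (mod 499)
373^32 ≡ 237 (mod 499)
373^64 ≡ 281 (mod 499)
373^128 ≡ 119 (mod 499)
373^249 = 373^(128+64+32+16+8+1) ≡ 498 (mod 499).
Result is 498 ≡ −1, so (1371/499) = −1.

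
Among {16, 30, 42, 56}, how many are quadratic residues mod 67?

2

(16/67) = +1 → QR.
(30/67) = -1 → non-residue.
(42/67) = -1 → non-residue.
(56/67) = +1 → QR.
Total quadratic residues among the 4: 2.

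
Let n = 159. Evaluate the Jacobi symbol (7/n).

Reciprocity: 7 ≡ 3 and 159 ≡ 3 (mod 4), so (7/159) = −(159/7).
Reduce top mod 7: now compute (5/7).
Reciprocity: 5 ≡ 1 and 7 ≡ 3 (mod 4), so (5/7) = +(7/5).
Reduce top mod 5: now compute (2/5).
Pull out 2: since 5 ≡ 5 (mod 8), (2/5) = -1.
Reached (1/5) = 1. Collecting the sign flips along the way, the symbol is +1.

1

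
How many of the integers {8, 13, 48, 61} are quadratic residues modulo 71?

2

(8/71) = +1 → QR.
(13/71) = -1 → non-residue.
(48/71) = +1 → QR.
(61/71) = -1 → non-residue.
Total quadratic residues among the 4: 2.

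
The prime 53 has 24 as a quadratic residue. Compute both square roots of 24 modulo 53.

17, 36

53 ≡ 1 (mod 4), so we find a root by search.
Trying successive values, 17² = 289 ≡ 24 (mod 53). The other root is 53 − 17 = 36.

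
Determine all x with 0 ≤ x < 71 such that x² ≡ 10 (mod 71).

Since 71 ≡ 3 (mod 4), a square root of 10 is 10^((71+1)/4) = 10^18 mod 71.
Repeated squaring: 10^2≡29, 10^4≡60, 10^8≡50, 10^16≡15 (mod 71).
10^18 = 10^(16+2) ≡ 9 (mod 71).
Check: 9² = 81 ≡ 10 (mod 71). The two roots are 9 and 62.

9, 62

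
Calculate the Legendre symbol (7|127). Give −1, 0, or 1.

Euler's criterion: (7/127) ≡ 7^63 (mod 127).
7^2 ≡ 49 (mod 127)
7^4 ≡ 115 (mod 127)
7^8 ≡ 17 (mod 127)
7^16 ≡ 35 (mod 127)
7^32 ≡ 82 (mod 127)
7^63 = 7^(32+16+8+4+2+1) ≡ 126 (mod 127).
Result is 126 ≡ −1, so (7/127) = −1.

-1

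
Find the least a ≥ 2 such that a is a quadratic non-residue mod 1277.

2

(2/1277) = −1, so 2 is the smallest positive non-residue mod 1277.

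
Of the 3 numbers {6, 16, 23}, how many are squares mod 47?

(6/47) = +1 → QR.
(16/47) = +1 → QR.
(23/47) = -1 → non-residue.
Total quadratic residues among the 3: 2.

2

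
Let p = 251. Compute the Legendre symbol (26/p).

-1

Pull out 2: since 251 ≡ 3 (mod 8), (2/251) = -1.
Reciprocity: 13 ≡ 1 and 251 ≡ 3 (mod 4), so (13/251) = +(251/13).
Reduce top mod 13: now compute (4/13).
Pull out 2^2: since 13 ≡ 5 (mod 8), (2/13) = -1, so (2/13)^2 = +1.
Reached (1/13) = 1. Collecting the sign flips along the way, the symbol is -1.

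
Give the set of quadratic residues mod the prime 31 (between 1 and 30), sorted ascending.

1, 2, 4, 5, 7, 8, 9, 10, 14, 16, 18, 19, 20, 25, 28

Square k = 1,…,15 (k and 31−k give the same square):
1²=1, 2²=4, 3²=9, 4²=16, 5²=25, 6²≡5, 7²≡18, 8²≡2, 9²≡19, 10²≡7, 11²≡28, 12²≡20, 13²≡14, 14²≡10, 15²≡8 (mod 31).
So the quadratic residues mod 31 are {1, 2, 4, 5, 7, 8, 9, 10, 14, 16, 18, 19, 20, 25, 28}.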